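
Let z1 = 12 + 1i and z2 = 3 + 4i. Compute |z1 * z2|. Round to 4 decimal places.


Step 1: |z1| = sqrt(12^2 + 1^2) = sqrt(145)
Step 2: |z2| = sqrt(3^2 + 4^2) = sqrt(25)
Step 3: |z1*z2| = |z1|*|z2| = sqrt(145) * sqrt(25) = sqrt(145 * 25) = sqrt(3625)
Step 4: = 60.208

60.208


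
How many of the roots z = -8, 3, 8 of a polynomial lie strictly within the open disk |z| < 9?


Step 1: Check each root:
  z = -8: |-8| = 8 < 9
  z = 3: |3| = 3 < 9
  z = 8: |8| = 8 < 9
Step 2: Count = 3

3


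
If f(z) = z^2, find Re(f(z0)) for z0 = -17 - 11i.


Step 1: z0 = -17 - 11i
Step 2: z0^2 = (-17)^2 - (-11)^2 + 374i
Step 3: real part = 289 - 121 = 168

168


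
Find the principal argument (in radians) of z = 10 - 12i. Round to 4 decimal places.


Step 1: z = 10 - 12i
Step 2: arg(z) = atan2(-12, 10)
Step 3: arg(z) = -0.8761

-0.8761


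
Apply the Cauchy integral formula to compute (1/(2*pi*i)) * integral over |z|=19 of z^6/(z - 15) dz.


Step 1: f(z) = z^6, a = 15 is inside |z| = 19
Step 2: By Cauchy integral formula: (1/(2pi*i)) * integral = f(a)
Step 3: f(15) = 15^6 = 11390625

11390625


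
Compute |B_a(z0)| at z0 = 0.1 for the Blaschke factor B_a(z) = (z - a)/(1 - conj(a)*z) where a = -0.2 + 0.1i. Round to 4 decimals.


Step 1: Numerator z0 - a = 0.1 - (-0.2 + 0.1i) = 0.3 - 0.1i
Step 2: Denominator 1 - conj(a)*z0 = 1 - (-0.2 - 0.1i)*0.1 = 1.02 + 0.01i
Step 3: |z0 - a|^2 = 0.3^2 + (-0.1)^2 = 0.1; |1 - conj(a)*z0|^2 = 1.02^2 + 0.01^2 = 1.0405
Step 4: |B_a(0.1)| = sqrt(0.1 / 1.0405) = sqrt(0.096108)
Step 5: = 0.31

0.31


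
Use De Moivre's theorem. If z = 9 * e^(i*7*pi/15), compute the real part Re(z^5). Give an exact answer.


Step 1: By De Moivre's theorem, z^5 = 9^5 * e^(i*5*7*pi/15) = 59049 * (cos(7*pi/3) + i*sin(7*pi/3))
Step 2: |z|^5 = 9^5 = 59049
Step 3: Reduce the angle mod 2*pi: 7*pi/3 - 2*pi = pi/3
Step 4: cos(pi/3) = 1/2
Step 5: Re(z^5) = 59049 * 1/2 = 59049/2

59049/2


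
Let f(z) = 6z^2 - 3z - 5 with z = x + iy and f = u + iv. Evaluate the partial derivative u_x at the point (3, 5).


Step 1: f(z) = 6(x+iy)^2 - 3(x+iy) - 5
Step 2: u = 6(x^2 - y^2) - 3x - 5
Step 3: u_x = 12x - 3
Step 4: At (3, 5): u_x = 36 - 3 = 33

33


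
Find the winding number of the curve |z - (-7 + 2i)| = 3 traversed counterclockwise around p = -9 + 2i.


Step 1: Center c = (-7, 2), radius = 3
Step 2: |p - c|^2 = (-2)^2 + 0^2 = 4
Step 3: r^2 = 9
Step 4: |p-c| < r so winding number = 1

1


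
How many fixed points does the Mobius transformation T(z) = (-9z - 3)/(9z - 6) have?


Step 1: Fixed points satisfy T(z) = z
Step 2: 9z^2 + 3z + 3 = 0
Step 3: Discriminant = 3^2 - 4*9*3 = -99
Step 4: Number of fixed points = 2

2


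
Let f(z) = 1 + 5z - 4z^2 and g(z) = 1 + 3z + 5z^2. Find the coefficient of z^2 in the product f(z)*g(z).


Step 1: z^2 term in f*g comes from: (1)*(5z^2) + (5z)*(3z) + (-4z^2)*(1)
Step 2: = 5 + 15 - 4
Step 3: = 16

16


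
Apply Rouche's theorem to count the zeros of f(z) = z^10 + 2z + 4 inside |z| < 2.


Step 1: On |z| = 2 the three terms have sizes |z^10| = 2^10 = 1024, |2z| = 2*2 = 4, |4| = 4
Step 2: The dominant term is g(z) = z^10; let h(z) = 2z + 4 so f = g + h
Step 3: On |z| = 2: |g| = 1024 and |h| <= 4 + 4 = 8
Step 4: Since 1024 > 8, |h| < |g| on |z| = 2, so by Rouche f has the same number of zeros as g inside |z| < 2
Step 5: g(z) = z^10 has 10 zeros (all at the origin) inside |z| < 2. Answer = 10

10


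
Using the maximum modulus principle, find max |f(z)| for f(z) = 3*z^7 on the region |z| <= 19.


Step 1: On |z| = 19, |f(z)| = 3 * |z|^7 = 3 * 19^7
Step 2: By maximum modulus principle, maximum is on boundary.
Step 3: Maximum = 3 * 893871739 = 2681615217

2681615217


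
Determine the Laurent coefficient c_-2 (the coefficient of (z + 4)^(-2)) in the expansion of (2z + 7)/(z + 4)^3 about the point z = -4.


Step 1: Write the numerator in powers of (z + 4): 2z + 7 = 2(z + 4) + (2*(-4) + 7) = 2(z + 4) - 1
Step 2: Divide by (z + 4)^3: f(z) = -(z + 4)^(-3) + 2(z + 4)^(-2)
Step 3: This finite sum is the Laurent series of f about z = -4.
Step 4: Coefficient of (z + 4)^(-2) = coefficient of (z + 4) in the re-centred numerator = 2

2


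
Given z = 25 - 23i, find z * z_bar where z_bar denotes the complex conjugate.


Step 1: conj(z) = 25 + 23i
Step 2: z * conj(z) = 25^2 + (-23)^2
Step 3: = 625 + 529 = 1154

1154


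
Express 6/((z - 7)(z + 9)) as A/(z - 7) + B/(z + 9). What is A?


Step 1: Multiply both sides by (z - 7) and set z = 7
Step 2: A = 6 / (7 + 9)
Step 3: A = 6 / 16
Step 4: A = 3/8

3/8


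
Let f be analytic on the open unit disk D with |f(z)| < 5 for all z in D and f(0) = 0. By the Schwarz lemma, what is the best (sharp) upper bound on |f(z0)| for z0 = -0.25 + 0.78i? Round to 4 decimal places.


Step 1: g = f/5 maps D -> D with g(0) = 0, so by the Schwarz lemma |g(z)| <= |z|, i.e. |f(z)| <= 5|z|; this is sharp (f(z) = 5z).
Step 2: |z0|^2 = (-0.25)^2 + 0.78^2 = 0.6709
Step 3: |z0| = sqrt(0.6709) = 0.819085
Step 4: Best bound = 5 * |z0| = 5 * 0.819085 = 4.0954

4.0954


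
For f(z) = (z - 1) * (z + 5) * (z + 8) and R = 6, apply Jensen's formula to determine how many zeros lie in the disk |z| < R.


Jensen's formula: (1/2pi)*integral log|f(Re^it)|dt = log|f(0)| + sum_{|a_k|<R} log(R/|a_k|)
Step 1: f(0) = (-1) * 5 * 8 = -40
Step 2: log|f(0)| = log|1| + log|-5| + log|-8| = 3.6889
Step 3: Zeros inside |z| < 6: 1, -5
Step 4: Jensen sum = log(6/1) + log(6/5) = 1.9741
Step 5: n(R) = number of terms in the Jensen sum = count of zeros inside |z| < 6 = 2

2


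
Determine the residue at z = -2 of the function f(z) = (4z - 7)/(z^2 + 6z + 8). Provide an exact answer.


Step 1: Q(z) = z^2 + 6z + 8 = (z + 2)(z + 4)
Step 2: Q'(z) = 2z + 6
Step 3: Q'(-2) = 2, P(-2) = -15
Step 4: Res = P(-2)/Q'(-2) = -15/2 = -15/2

-15/2


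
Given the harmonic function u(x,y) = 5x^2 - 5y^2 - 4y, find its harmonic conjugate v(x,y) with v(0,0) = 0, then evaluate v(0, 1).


Step 1: v_x = -u_y = 10y + 4
Step 2: v_y = u_x = 10x + 0
Step 3: v = 10xy + 4x + C
Step 4: v(0,0) = 0 => C = 0
Step 5: v(0, 1) = 0

0


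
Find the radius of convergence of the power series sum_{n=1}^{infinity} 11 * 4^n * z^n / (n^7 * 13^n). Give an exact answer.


Step 1: General term a_n = 11 * 4^n / (n^7 * 13^n)
Step 2: By the root test, |a_n|^(1/n) = 11^(1/n) * 4 / (n^(7/n) * 13) -> 4/13 as n -> infinity (since 11^(1/n) -> 1 and n^(7/n) -> 1)
Step 3: R = 1/lim|a_n|^(1/n) = 13/4

13/4


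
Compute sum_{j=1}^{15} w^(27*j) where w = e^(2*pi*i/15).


Step 1: The sum sum_{j=1}^{n} w^(k*j) equals n if n | k, else 0.
Step 2: Here n = 15, k = 27
Step 3: Does n divide k? 15 | 27 -> False
Step 4: Sum = 0

0


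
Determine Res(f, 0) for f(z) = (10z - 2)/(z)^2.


Step 1: Pole of order 2 at z = 0
Step 2: Res = lim d/dz [(z)^2 * f(z)] as z -> 0
Step 3: (z)^2 * f(z) = 10z - 2
Step 4: d/dz[10z - 2] = 10

10


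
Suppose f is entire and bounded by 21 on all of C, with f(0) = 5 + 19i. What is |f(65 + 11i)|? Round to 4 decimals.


Step 1: By Liouville's theorem, a bounded entire function is constant.
Step 2: f(z) = f(0) = 5 + 19i for all z.
Step 3: |f(w)| = |5 + 19i| = sqrt(25 + 361)
Step 4: = 19.6469

19.6469


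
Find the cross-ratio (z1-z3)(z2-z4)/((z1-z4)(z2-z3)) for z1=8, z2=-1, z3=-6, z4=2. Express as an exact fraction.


Step 1: (z1-z3)(z2-z4) = 14 * (-3) = -42
Step 2: (z1-z4)(z2-z3) = 6 * 5 = 30
Step 3: Cross-ratio = -42/30 = -7/5

-7/5


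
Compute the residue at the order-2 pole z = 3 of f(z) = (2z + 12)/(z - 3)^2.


Step 1: Pole of order 2 at z = 3
Step 2: Res = lim d/dz [(z - 3)^2 * f(z)] as z -> 3
Step 3: (z - 3)^2 * f(z) = 2z + 12
Step 4: d/dz[2z + 12] = 2

2


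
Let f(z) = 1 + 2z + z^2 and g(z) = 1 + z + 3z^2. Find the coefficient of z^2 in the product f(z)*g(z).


Step 1: z^2 term in f*g comes from: (1)*(3z^2) + (2z)*(z) + (z^2)*(1)
Step 2: = 3 + 2 + 1
Step 3: = 6

6


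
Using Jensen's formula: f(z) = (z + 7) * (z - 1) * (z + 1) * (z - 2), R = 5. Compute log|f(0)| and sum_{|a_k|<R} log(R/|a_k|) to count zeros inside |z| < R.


Jensen's formula: (1/2pi)*integral log|f(Re^it)|dt = log|f(0)| + sum_{|a_k|<R} log(R/|a_k|)
Step 1: f(0) = 7 * (-1) * 1 * (-2) = 14
Step 2: log|f(0)| = log|-7| + log|1| + log|-1| + log|2| = 2.6391
Step 3: Zeros inside |z| < 5: 1, -1, 2
Step 4: Jensen sum = log(5/1) + log(5/1) + log(5/2) = 4.1352
Step 5: n(R) = number of terms in the Jensen sum = count of zeros inside |z| < 5 = 3

3


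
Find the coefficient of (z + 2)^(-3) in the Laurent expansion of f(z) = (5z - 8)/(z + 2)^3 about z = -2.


Step 1: Write the numerator in powers of (z + 2): 5z - 8 = 5(z + 2) + (5*(-2) - 8) = 5(z + 2) - 18
Step 2: Divide by (z + 2)^3: f(z) = -18(z + 2)^(-3) + 5(z + 2)^(-2)
Step 3: This finite sum is the Laurent series of f about z = -2.
Step 4: Coefficient of (z + 2)^(-3) = 5*(-2) - 8 = -18

-18


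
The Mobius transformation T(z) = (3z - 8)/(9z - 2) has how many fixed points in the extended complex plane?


Step 1: Fixed points satisfy T(z) = z
Step 2: 9z^2 - 5z + 8 = 0
Step 3: Discriminant = (-5)^2 - 4*9*8 = -263
Step 4: Number of fixed points = 2

2


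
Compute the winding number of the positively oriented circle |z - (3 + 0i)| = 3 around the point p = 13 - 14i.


Step 1: Center c = (3, 0), radius = 3
Step 2: |p - c|^2 = 10^2 + (-14)^2 = 296
Step 3: r^2 = 9
Step 4: |p-c| > r so winding number = 0

0


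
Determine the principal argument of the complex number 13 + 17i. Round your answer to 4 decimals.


Step 1: z = 13 + 17i
Step 2: arg(z) = atan2(17, 13)
Step 3: arg(z) = 0.9179

0.9179


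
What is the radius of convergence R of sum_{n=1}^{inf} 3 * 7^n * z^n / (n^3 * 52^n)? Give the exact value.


Step 1: General term a_n = 3 * 7^n / (n^3 * 52^n)
Step 2: By the root test, |a_n|^(1/n) = 3^(1/n) * 7 / (n^(3/n) * 52) -> 7/52 as n -> infinity (since 3^(1/n) -> 1 and n^(3/n) -> 1)
Step 3: R = 1/lim|a_n|^(1/n) = 52/7

52/7


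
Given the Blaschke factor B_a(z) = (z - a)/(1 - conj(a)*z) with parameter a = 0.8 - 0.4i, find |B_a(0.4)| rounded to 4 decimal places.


Step 1: Numerator z0 - a = 0.4 - (0.8 - 0.4i) = -0.4 + 0.4i
Step 2: Denominator 1 - conj(a)*z0 = 1 - (0.8 + 0.4i)*0.4 = 0.68 - 0.16i
Step 3: |z0 - a|^2 = (-0.4)^2 + 0.4^2 = 0.32; |1 - conj(a)*z0|^2 = 0.68^2 + (-0.16)^2 = 0.488
Step 4: |B_a(0.4)| = sqrt(0.32 / 0.488) = sqrt(0.655738)
Step 5: = 0.8098

0.8098


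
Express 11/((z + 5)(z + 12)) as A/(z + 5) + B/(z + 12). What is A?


Step 1: Multiply both sides by (z + 5) and set z = -5
Step 2: A = 11 / (-5 + 12)
Step 3: A = 11 / 7
Step 4: A = 11/7

11/7


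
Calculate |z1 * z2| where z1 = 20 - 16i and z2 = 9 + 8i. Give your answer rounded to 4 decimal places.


Step 1: |z1| = sqrt(20^2 + (-16)^2) = sqrt(656)
Step 2: |z2| = sqrt(9^2 + 8^2) = sqrt(145)
Step 3: |z1*z2| = |z1|*|z2| = sqrt(656) * sqrt(145) = sqrt(656 * 145) = sqrt(95120)
Step 4: = 308.4153

308.4153


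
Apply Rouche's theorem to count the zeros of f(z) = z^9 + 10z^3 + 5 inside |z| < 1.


Step 1: On |z| = 1 the three terms have sizes |z^9| = 1^9 = 1, |10z^3| = 10*1^3 = 10, |5| = 5
Step 2: The dominant term is g(z) = 10z^3; let h(z) = z^9 + 5 so f = g + h
Step 3: On |z| = 1: |g| = 10 and |h| <= 1 + 5 = 6
Step 4: Since 10 > 6, |h| < |g| on |z| = 1, so by Rouche f has the same number of zeros as g inside |z| < 1
Step 5: g(z) = 10z^3 has 3 zeros (at the origin, multiplicity 3) inside |z| < 1. Answer = 3

3


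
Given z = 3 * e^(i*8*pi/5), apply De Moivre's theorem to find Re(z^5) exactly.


Step 1: By De Moivre's theorem, z^5 = 3^5 * e^(i*5*8*pi/5) = 243 * (cos(8*pi) + i*sin(8*pi))
Step 2: |z|^5 = 3^5 = 243
Step 3: Reduce the angle mod 2*pi: 8*pi - 8*pi = 0
Step 4: cos(0) = 1
Step 5: Re(z^5) = 243 * 1 = 243

243


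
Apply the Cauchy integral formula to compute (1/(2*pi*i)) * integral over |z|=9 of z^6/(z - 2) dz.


Step 1: f(z) = z^6, a = 2 is inside |z| = 9
Step 2: By Cauchy integral formula: (1/(2pi*i)) * integral = f(a)
Step 3: f(2) = 2^6 = 64

64


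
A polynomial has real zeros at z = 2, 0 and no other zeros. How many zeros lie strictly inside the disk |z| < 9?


Step 1: Check each root:
  z = 2: |2| = 2 < 9
  z = 0: |0| = 0 < 9
Step 2: Count = 2

2


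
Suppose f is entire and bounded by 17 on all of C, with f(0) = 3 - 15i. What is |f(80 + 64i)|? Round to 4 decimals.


Step 1: By Liouville's theorem, a bounded entire function is constant.
Step 2: f(z) = f(0) = 3 - 15i for all z.
Step 3: |f(w)| = |3 - 15i| = sqrt(9 + 225)
Step 4: = 15.2971

15.2971


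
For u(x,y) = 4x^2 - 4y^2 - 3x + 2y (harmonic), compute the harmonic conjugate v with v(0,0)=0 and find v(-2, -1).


Step 1: v_x = -u_y = 8y - 2
Step 2: v_y = u_x = 8x - 3
Step 3: v = 8xy - 2x - 3y + C
Step 4: v(0,0) = 0 => C = 0
Step 5: v(-2, -1) = 23

23


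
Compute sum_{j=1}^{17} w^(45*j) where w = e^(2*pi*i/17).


Step 1: The sum sum_{j=1}^{n} w^(k*j) equals n if n | k, else 0.
Step 2: Here n = 17, k = 45
Step 3: Does n divide k? 17 | 45 -> False
Step 4: Sum = 0

0


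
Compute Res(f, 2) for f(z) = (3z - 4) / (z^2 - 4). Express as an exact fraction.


Step 1: Q(z) = z^2 - 4 = (z - 2)(z + 2)
Step 2: Q'(z) = 2z
Step 3: Q'(2) = 4, P(2) = 2
Step 4: Res = P(2)/Q'(2) = 2/4 = 1/2

1/2


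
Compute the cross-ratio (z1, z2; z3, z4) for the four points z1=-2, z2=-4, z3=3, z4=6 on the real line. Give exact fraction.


Step 1: (z1-z3)(z2-z4) = (-5) * (-10) = 50
Step 2: (z1-z4)(z2-z3) = (-8) * (-7) = 56
Step 3: Cross-ratio = 50/56 = 25/28

25/28


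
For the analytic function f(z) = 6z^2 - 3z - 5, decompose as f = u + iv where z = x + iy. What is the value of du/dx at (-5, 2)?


Step 1: f(z) = 6(x+iy)^2 - 3(x+iy) - 5
Step 2: u = 6(x^2 - y^2) - 3x - 5
Step 3: u_x = 12x - 3
Step 4: At (-5, 2): u_x = -60 - 3 = -63

-63


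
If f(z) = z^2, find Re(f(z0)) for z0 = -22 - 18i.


Step 1: z0 = -22 - 18i
Step 2: z0^2 = (-22)^2 - (-18)^2 + 792i
Step 3: real part = 484 - 324 = 160

160


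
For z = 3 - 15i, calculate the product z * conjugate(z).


Step 1: conj(z) = 3 + 15i
Step 2: z * conj(z) = 3^2 + (-15)^2
Step 3: = 9 + 225 = 234

234


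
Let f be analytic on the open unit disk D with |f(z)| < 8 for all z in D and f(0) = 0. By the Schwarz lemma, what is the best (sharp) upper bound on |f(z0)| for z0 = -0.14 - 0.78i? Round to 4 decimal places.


Step 1: g = f/8 maps D -> D with g(0) = 0, so by the Schwarz lemma |g(z)| <= |z|, i.e. |f(z)| <= 8|z|; this is sharp (f(z) = 8z).
Step 2: |z0|^2 = (-0.14)^2 + (-0.78)^2 = 0.628
Step 3: |z0| = sqrt(0.628) = 0.792465
Step 4: Best bound = 8 * |z0| = 8 * 0.792465 = 6.3397

6.3397


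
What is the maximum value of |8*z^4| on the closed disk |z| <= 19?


Step 1: On |z| = 19, |f(z)| = 8 * |z|^4 = 8 * 19^4
Step 2: By maximum modulus principle, maximum is on boundary.
Step 3: Maximum = 8 * 130321 = 1042568

1042568


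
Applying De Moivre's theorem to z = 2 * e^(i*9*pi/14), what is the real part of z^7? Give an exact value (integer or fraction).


Step 1: By De Moivre's theorem, z^7 = 2^7 * e^(i*7*9*pi/14) = 128 * (cos(9*pi/2) + i*sin(9*pi/2))
Step 2: |z|^7 = 2^7 = 128
Step 3: Reduce the angle mod 2*pi: 9*pi/2 - 4*pi = pi/2
Step 4: cos(pi/2) = 0
Step 5: Re(z^7) = 128 * 0 = 0

0


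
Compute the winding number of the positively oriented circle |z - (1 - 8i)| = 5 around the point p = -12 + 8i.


Step 1: Center c = (1, -8), radius = 5
Step 2: |p - c|^2 = (-13)^2 + 16^2 = 425
Step 3: r^2 = 25
Step 4: |p-c| > r so winding number = 0

0


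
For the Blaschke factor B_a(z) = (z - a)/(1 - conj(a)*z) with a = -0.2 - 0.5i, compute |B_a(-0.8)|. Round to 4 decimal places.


Step 1: Numerator z0 - a = -0.8 - (-0.2 - 0.5i) = -0.6 + 0.5i
Step 2: Denominator 1 - conj(a)*z0 = 1 - (-0.2 + 0.5i)*(-0.8) = 0.84 + 0.4i
Step 3: |z0 - a|^2 = (-0.6)^2 + 0.5^2 = 0.61; |1 - conj(a)*z0|^2 = 0.84^2 + 0.4^2 = 0.8656
Step 4: |B_a(-0.8)| = sqrt(0.61 / 0.8656) = sqrt(0.704713)
Step 5: = 0.8395

0.8395


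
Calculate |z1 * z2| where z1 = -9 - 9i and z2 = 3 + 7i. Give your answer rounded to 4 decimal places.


Step 1: |z1| = sqrt((-9)^2 + (-9)^2) = sqrt(162)
Step 2: |z2| = sqrt(3^2 + 7^2) = sqrt(58)
Step 3: |z1*z2| = |z1|*|z2| = sqrt(162) * sqrt(58) = sqrt(162 * 58) = sqrt(9396)
Step 4: = 96.933

96.933


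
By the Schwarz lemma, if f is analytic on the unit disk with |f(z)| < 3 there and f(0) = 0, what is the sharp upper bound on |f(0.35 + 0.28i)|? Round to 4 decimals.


Step 1: g = f/3 maps D -> D with g(0) = 0, so by the Schwarz lemma |g(z)| <= |z|, i.e. |f(z)| <= 3|z|; this is sharp (f(z) = 3z).
Step 2: |z0|^2 = 0.35^2 + 0.28^2 = 0.2009
Step 3: |z0| = sqrt(0.2009) = 0.448219
Step 4: Best bound = 3 * |z0| = 3 * 0.448219 = 1.3447

1.3447


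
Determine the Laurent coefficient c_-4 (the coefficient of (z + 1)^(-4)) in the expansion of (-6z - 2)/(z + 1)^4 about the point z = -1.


Step 1: Write the numerator in powers of (z + 1): -6z - 2 = -6(z + 1) + (-6*(-1) - 2) = -6(z + 1) + 4
Step 2: Divide by (z + 1)^4: f(z) = 4(z + 1)^(-4) - 6(z + 1)^(-3)
Step 3: This finite sum is the Laurent series of f about z = -1.
Step 4: Coefficient of (z + 1)^(-4) = -6*(-1) - 2 = 4

4


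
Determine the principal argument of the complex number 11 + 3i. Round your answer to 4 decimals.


Step 1: z = 11 + 3i
Step 2: arg(z) = atan2(3, 11)
Step 3: arg(z) = 0.2663

0.2663


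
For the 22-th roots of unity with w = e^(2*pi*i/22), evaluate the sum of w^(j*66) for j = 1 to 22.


Step 1: The sum sum_{j=1}^{n} w^(k*j) equals n if n | k, else 0.
Step 2: Here n = 22, k = 66
Step 3: Does n divide k? 22 | 66 -> True
Step 4: Sum = 22

22


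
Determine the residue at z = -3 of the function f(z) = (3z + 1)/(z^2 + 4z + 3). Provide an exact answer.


Step 1: Q(z) = z^2 + 4z + 3 = (z + 3)(z + 1)
Step 2: Q'(z) = 2z + 4
Step 3: Q'(-3) = -2, P(-3) = -8
Step 4: Res = P(-3)/Q'(-3) = -8/(-2) = 4

4


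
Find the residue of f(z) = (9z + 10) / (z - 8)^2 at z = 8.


Step 1: Pole of order 2 at z = 8
Step 2: Res = lim d/dz [(z - 8)^2 * f(z)] as z -> 8
Step 3: (z - 8)^2 * f(z) = 9z + 10
Step 4: d/dz[9z + 10] = 9

9


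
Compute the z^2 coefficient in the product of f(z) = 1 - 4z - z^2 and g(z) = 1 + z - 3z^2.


Step 1: z^2 term in f*g comes from: (1)*(-3z^2) + (-4z)*(z) + (-z^2)*(1)
Step 2: = -3 - 4 - 1
Step 3: = -8

-8


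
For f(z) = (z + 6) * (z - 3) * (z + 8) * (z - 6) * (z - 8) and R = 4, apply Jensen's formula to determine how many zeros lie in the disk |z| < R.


Jensen's formula: (1/2pi)*integral log|f(Re^it)|dt = log|f(0)| + sum_{|a_k|<R} log(R/|a_k|)
Step 1: f(0) = 6 * (-3) * 8 * (-6) * (-8) = -6912
Step 2: log|f(0)| = log|-6| + log|3| + log|-8| + log|6| + log|8| = 8.841
Step 3: Zeros inside |z| < 4: 3
Step 4: Jensen sum = log(4/3) = 0.2877
Step 5: n(R) = number of terms in the Jensen sum = count of zeros inside |z| < 4 = 1

1


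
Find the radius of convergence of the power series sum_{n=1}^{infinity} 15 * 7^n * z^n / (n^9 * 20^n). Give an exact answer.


Step 1: General term a_n = 15 * 7^n / (n^9 * 20^n)
Step 2: By the root test, |a_n|^(1/n) = 15^(1/n) * 7 / (n^(9/n) * 20) -> 7/20 as n -> infinity (since 15^(1/n) -> 1 and n^(9/n) -> 1)
Step 3: R = 1/lim|a_n|^(1/n) = 20/7

20/7


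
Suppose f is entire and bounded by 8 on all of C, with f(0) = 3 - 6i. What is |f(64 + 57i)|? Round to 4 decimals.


Step 1: By Liouville's theorem, a bounded entire function is constant.
Step 2: f(z) = f(0) = 3 - 6i for all z.
Step 3: |f(w)| = |3 - 6i| = sqrt(9 + 36)
Step 4: = 6.7082

6.7082


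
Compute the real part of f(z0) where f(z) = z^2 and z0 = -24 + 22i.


Step 1: z0 = -24 + 22i
Step 2: z0^2 = (-24)^2 - 22^2 - 1056i
Step 3: real part = 576 - 484 = 92

92


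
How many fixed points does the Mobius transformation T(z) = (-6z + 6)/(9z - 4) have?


Step 1: Fixed points satisfy T(z) = z
Step 2: 9z^2 + 2z - 6 = 0
Step 3: Discriminant = 2^2 - 4*9*(-6) = 220
Step 4: Number of fixed points = 2

2


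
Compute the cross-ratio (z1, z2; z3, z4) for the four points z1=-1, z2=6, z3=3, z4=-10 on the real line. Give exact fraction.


Step 1: (z1-z3)(z2-z4) = (-4) * 16 = -64
Step 2: (z1-z4)(z2-z3) = 9 * 3 = 27
Step 3: Cross-ratio = -64/27 = -64/27

-64/27


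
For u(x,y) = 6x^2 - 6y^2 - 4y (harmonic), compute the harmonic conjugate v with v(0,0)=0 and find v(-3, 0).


Step 1: v_x = -u_y = 12y + 4
Step 2: v_y = u_x = 12x + 0
Step 3: v = 12xy + 4x + C
Step 4: v(0,0) = 0 => C = 0
Step 5: v(-3, 0) = -12

-12


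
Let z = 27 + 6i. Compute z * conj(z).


Step 1: conj(z) = 27 - 6i
Step 2: z * conj(z) = 27^2 + 6^2
Step 3: = 729 + 36 = 765

765


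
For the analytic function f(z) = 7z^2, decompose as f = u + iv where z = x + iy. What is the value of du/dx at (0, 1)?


Step 1: f(z) = 7(x+iy)^2 + 0
Step 2: u = 7(x^2 - y^2) + 0
Step 3: u_x = 14x + 0
Step 4: At (0, 1): u_x = 0 + 0 = 0

0


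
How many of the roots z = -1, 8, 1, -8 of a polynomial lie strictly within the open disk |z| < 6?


Step 1: Check each root:
  z = -1: |-1| = 1 < 6
  z = 8: |8| = 8 >= 6
  z = 1: |1| = 1 < 6
  z = -8: |-8| = 8 >= 6
Step 2: Count = 2

2


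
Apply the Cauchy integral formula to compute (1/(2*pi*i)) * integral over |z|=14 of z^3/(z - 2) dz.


Step 1: f(z) = z^3, a = 2 is inside |z| = 14
Step 2: By Cauchy integral formula: (1/(2pi*i)) * integral = f(a)
Step 3: f(2) = 2^3 = 8

8


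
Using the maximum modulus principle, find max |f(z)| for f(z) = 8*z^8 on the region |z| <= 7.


Step 1: On |z| = 7, |f(z)| = 8 * |z|^8 = 8 * 7^8
Step 2: By maximum modulus principle, maximum is on boundary.
Step 3: Maximum = 8 * 5764801 = 46118408

46118408


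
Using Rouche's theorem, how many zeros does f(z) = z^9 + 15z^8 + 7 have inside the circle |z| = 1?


Step 1: On |z| = 1 the three terms have sizes |z^9| = 1^9 = 1, |15z^8| = 15*1^8 = 15, |7| = 7
Step 2: The dominant term is g(z) = 15z^8; let h(z) = z^9 + 7 so f = g + h
Step 3: On |z| = 1: |g| = 15 and |h| <= 1 + 7 = 8
Step 4: Since 15 > 8, |h| < |g| on |z| = 1, so by Rouche f has the same number of zeros as g inside |z| < 1
Step 5: g(z) = 15z^8 has 8 zeros (at the origin, multiplicity 8) inside |z| < 1. Answer = 8

8


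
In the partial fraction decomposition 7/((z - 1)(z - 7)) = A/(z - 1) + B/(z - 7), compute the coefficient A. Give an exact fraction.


Step 1: Multiply both sides by (z - 1) and set z = 1
Step 2: A = 7 / (1 - 7)
Step 3: A = 7 / (-6)
Step 4: A = -7/6

-7/6


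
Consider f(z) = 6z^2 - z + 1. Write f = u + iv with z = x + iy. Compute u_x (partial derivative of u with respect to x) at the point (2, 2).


Step 1: f(z) = 6(x+iy)^2 - (x+iy) + 1
Step 2: u = 6(x^2 - y^2) - x + 1
Step 3: u_x = 12x - 1
Step 4: At (2, 2): u_x = 24 - 1 = 23

23


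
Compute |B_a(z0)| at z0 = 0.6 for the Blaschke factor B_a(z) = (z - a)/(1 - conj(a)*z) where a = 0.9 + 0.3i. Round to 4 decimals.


Step 1: Numerator z0 - a = 0.6 - (0.9 + 0.3i) = -0.3 - 0.3i
Step 2: Denominator 1 - conj(a)*z0 = 1 - (0.9 - 0.3i)*0.6 = 0.46 + 0.18i
Step 3: |z0 - a|^2 = (-0.3)^2 + (-0.3)^2 = 0.18; |1 - conj(a)*z0|^2 = 0.46^2 + 0.18^2 = 0.244
Step 4: |B_a(0.6)| = sqrt(0.18 / 0.244) = sqrt(0.737705)
Step 5: = 0.8589

0.8589


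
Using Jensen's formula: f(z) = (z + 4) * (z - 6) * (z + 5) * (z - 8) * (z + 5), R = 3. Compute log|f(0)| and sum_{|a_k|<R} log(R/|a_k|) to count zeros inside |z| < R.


Jensen's formula: (1/2pi)*integral log|f(Re^it)|dt = log|f(0)| + sum_{|a_k|<R} log(R/|a_k|)
Step 1: f(0) = 4 * (-6) * 5 * (-8) * 5 = 4800
Step 2: log|f(0)| = log|-4| + log|6| + log|-5| + log|8| + log|-5| = 8.4764
Step 3: Zeros inside |z| < 3: none
Step 4: Jensen sum = (empty sum) = 0
Step 5: n(R) = number of terms in the Jensen sum = count of zeros inside |z| < 3 = 0

0


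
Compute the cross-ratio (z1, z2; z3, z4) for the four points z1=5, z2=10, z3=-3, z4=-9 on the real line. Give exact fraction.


Step 1: (z1-z3)(z2-z4) = 8 * 19 = 152
Step 2: (z1-z4)(z2-z3) = 14 * 13 = 182
Step 3: Cross-ratio = 152/182 = 76/91

76/91


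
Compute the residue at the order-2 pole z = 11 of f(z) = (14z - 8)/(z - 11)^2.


Step 1: Pole of order 2 at z = 11
Step 2: Res = lim d/dz [(z - 11)^2 * f(z)] as z -> 11
Step 3: (z - 11)^2 * f(z) = 14z - 8
Step 4: d/dz[14z - 8] = 14

14


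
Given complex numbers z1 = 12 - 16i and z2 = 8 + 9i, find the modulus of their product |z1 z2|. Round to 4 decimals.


Step 1: |z1| = sqrt(12^2 + (-16)^2) = sqrt(400)
Step 2: |z2| = sqrt(8^2 + 9^2) = sqrt(145)
Step 3: |z1*z2| = |z1|*|z2| = sqrt(400) * sqrt(145) = sqrt(400 * 145) = sqrt(58000)
Step 4: = 240.8319

240.8319


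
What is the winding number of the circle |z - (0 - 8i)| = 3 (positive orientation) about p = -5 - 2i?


Step 1: Center c = (0, -8), radius = 3
Step 2: |p - c|^2 = (-5)^2 + 6^2 = 61
Step 3: r^2 = 9
Step 4: |p-c| > r so winding number = 0

0


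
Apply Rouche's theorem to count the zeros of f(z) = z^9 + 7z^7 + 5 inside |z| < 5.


Step 1: On |z| = 5 the three terms have sizes |z^9| = 5^9 = 1953125, |7z^7| = 7*5^7 = 546875, |5| = 5
Step 2: The dominant term is g(z) = z^9; let h(z) = 7z^7 + 5 so f = g + h
Step 3: On |z| = 5: |g| = 1953125 and |h| <= 546875 + 5 = 546880
Step 4: Since 1953125 > 546880, |h| < |g| on |z| = 5, so by Rouche f has the same number of zeros as g inside |z| < 5
Step 5: g(z) = z^9 has 9 zeros (all at the origin) inside |z| < 5. Answer = 9

9


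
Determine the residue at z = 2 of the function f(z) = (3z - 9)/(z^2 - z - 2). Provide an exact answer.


Step 1: Q(z) = z^2 - z - 2 = (z - 2)(z + 1)
Step 2: Q'(z) = 2z - 1
Step 3: Q'(2) = 3, P(2) = -3
Step 4: Res = P(2)/Q'(2) = -3/3 = -1

-1


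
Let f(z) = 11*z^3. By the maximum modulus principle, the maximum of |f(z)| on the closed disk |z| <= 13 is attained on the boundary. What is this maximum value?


Step 1: On |z| = 13, |f(z)| = 11 * |z|^3 = 11 * 13^3
Step 2: By maximum modulus principle, maximum is on boundary.
Step 3: Maximum = 11 * 2197 = 24167

24167


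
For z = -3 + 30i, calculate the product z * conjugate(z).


Step 1: conj(z) = -3 - 30i
Step 2: z * conj(z) = (-3)^2 + 30^2
Step 3: = 9 + 900 = 909

909


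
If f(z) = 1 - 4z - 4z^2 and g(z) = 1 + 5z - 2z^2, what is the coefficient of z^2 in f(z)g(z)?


Step 1: z^2 term in f*g comes from: (1)*(-2z^2) + (-4z)*(5z) + (-4z^2)*(1)
Step 2: = -2 - 20 - 4
Step 3: = -26

-26


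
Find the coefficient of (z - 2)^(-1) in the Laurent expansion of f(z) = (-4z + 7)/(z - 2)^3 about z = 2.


Step 1: Write the numerator in powers of (z - 2): -4z + 7 = -4(z - 2) + (-4*2 + 7) = -4(z - 2) - 1
Step 2: Divide by (z - 2)^3: f(z) = -(z - 2)^(-3) - 4(z - 2)^(-2)
Step 3: This finite sum is the Laurent series of f about z = 2.
Step 4: Only the powers -3 and -2 appear, so the coefficient of (z - 2)^(-1) = 0

0


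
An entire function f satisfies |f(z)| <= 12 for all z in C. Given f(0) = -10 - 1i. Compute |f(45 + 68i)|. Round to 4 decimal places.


Step 1: By Liouville's theorem, a bounded entire function is constant.
Step 2: f(z) = f(0) = -10 - 1i for all z.
Step 3: |f(w)| = |-10 - 1i| = sqrt(100 + 1)
Step 4: = 10.0499

10.0499


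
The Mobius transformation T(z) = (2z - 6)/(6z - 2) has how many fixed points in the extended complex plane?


Step 1: Fixed points satisfy T(z) = z
Step 2: 6z^2 - 4z + 6 = 0
Step 3: Discriminant = (-4)^2 - 4*6*6 = -128
Step 4: Number of fixed points = 2

2


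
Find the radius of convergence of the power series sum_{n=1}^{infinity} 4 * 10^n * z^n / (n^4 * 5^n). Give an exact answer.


Step 1: General term a_n = 4 * 10^n / (n^4 * 5^n)
Step 2: By the root test, |a_n|^(1/n) = 4^(1/n) * 10 / (n^(4/n) * 5) -> 10/5 as n -> infinity (since 4^(1/n) -> 1 and n^(4/n) -> 1)
Step 3: R = 1/lim|a_n|^(1/n) = 5/10 = 1/2

1/2


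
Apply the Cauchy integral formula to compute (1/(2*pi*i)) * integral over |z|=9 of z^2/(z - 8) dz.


Step 1: f(z) = z^2, a = 8 is inside |z| = 9
Step 2: By Cauchy integral formula: (1/(2pi*i)) * integral = f(a)
Step 3: f(8) = 8^2 = 64

64


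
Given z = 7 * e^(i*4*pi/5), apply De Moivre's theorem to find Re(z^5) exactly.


Step 1: By De Moivre's theorem, z^5 = 7^5 * e^(i*5*4*pi/5) = 16807 * (cos(4*pi) + i*sin(4*pi))
Step 2: |z|^5 = 7^5 = 16807
Step 3: Reduce the angle mod 2*pi: 4*pi - 4*pi = 0
Step 4: cos(0) = 1
Step 5: Re(z^5) = 16807 * 1 = 16807

16807


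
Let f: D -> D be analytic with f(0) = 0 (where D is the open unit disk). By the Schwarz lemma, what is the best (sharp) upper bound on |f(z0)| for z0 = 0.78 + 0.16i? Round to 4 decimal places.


Step 1: Schwarz lemma: if f: D -> D is analytic with f(0) = 0, then |f(z)| <= |z| for all z in D, and this is sharp (f(z) = z).
Step 2: |z0|^2 = 0.78^2 + 0.16^2 = 0.634
Step 3: |z0| = sqrt(0.634) = 0.796241
Step 4: Best bound = |z0| = 0.7962

0.7962


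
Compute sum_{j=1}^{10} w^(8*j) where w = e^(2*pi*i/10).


Step 1: The sum sum_{j=1}^{n} w^(k*j) equals n if n | k, else 0.
Step 2: Here n = 10, k = 8
Step 3: Does n divide k? 10 | 8 -> False
Step 4: Sum = 0

0


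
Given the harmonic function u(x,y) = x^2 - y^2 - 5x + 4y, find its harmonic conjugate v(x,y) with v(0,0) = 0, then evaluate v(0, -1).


Step 1: v_x = -u_y = 2y - 4
Step 2: v_y = u_x = 2x - 5
Step 3: v = 2xy - 4x - 5y + C
Step 4: v(0,0) = 0 => C = 0
Step 5: v(0, -1) = 5

5


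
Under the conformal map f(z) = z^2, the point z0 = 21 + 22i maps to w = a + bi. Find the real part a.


Step 1: z0 = 21 + 22i
Step 2: z0^2 = 21^2 - 22^2 + 924i
Step 3: real part = 441 - 484 = -43

-43


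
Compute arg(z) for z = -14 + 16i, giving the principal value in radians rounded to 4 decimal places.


Step 1: z = -14 + 16i
Step 2: arg(z) = atan2(16, -14)
Step 3: arg(z) = 2.2896

2.2896


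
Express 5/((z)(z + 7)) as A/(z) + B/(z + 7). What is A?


Step 1: Multiply both sides by (z) and set z = 0
Step 2: A = 5 / (0 + 7)
Step 3: A = 5 / 7
Step 4: A = 5/7

5/7


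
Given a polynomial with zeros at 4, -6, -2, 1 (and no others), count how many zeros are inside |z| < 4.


Step 1: Check each root:
  z = 4: |4| = 4 >= 4
  z = -6: |-6| = 6 >= 4
  z = -2: |-2| = 2 < 4
  z = 1: |1| = 1 < 4
Step 2: Count = 2

2


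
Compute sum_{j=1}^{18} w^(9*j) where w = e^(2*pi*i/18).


Step 1: The sum sum_{j=1}^{n} w^(k*j) equals n if n | k, else 0.
Step 2: Here n = 18, k = 9
Step 3: Does n divide k? 18 | 9 -> False
Step 4: Sum = 0

0


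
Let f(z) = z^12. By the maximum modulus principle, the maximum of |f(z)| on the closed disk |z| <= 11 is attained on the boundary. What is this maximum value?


Step 1: On |z| = 11, |f(z)| = |z|^12 = 11^12
Step 2: By maximum modulus principle, maximum is on boundary.
Step 3: Maximum = 3138428376721 = 3138428376721

3138428376721


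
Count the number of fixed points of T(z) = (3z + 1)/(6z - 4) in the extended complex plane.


Step 1: Fixed points satisfy T(z) = z
Step 2: 6z^2 - 7z - 1 = 0
Step 3: Discriminant = (-7)^2 - 4*6*(-1) = 73
Step 4: Number of fixed points = 2

2


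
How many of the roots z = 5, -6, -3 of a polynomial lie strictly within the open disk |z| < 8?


Step 1: Check each root:
  z = 5: |5| = 5 < 8
  z = -6: |-6| = 6 < 8
  z = -3: |-3| = 3 < 8
Step 2: Count = 3

3


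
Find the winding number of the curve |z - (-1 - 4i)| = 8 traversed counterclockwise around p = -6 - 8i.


Step 1: Center c = (-1, -4), radius = 8
Step 2: |p - c|^2 = (-5)^2 + (-4)^2 = 41
Step 3: r^2 = 64
Step 4: |p-c| < r so winding number = 1

1


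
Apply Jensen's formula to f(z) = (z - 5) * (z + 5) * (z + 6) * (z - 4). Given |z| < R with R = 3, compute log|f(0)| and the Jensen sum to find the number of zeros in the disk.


Jensen's formula: (1/2pi)*integral log|f(Re^it)|dt = log|f(0)| + sum_{|a_k|<R} log(R/|a_k|)
Step 1: f(0) = (-5) * 5 * 6 * (-4) = 600
Step 2: log|f(0)| = log|5| + log|-5| + log|-6| + log|4| = 6.3969
Step 3: Zeros inside |z| < 3: none
Step 4: Jensen sum = (empty sum) = 0
Step 5: n(R) = number of terms in the Jensen sum = count of zeros inside |z| < 3 = 0

0


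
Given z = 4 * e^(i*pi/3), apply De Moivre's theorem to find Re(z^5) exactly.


Step 1: By De Moivre's theorem, z^5 = 4^5 * e^(i*5*pi/3) = 1024 * (cos(5*pi/3) + i*sin(5*pi/3))
Step 2: |z|^5 = 4^5 = 1024
Step 3: The angle 5*pi/3 already lies in [0, 2*pi)
Step 4: cos(5*pi/3) = 1/2
Step 5: Re(z^5) = 1024 * 1/2 = 512

512


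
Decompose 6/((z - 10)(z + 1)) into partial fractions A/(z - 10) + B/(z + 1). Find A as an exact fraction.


Step 1: Multiply both sides by (z - 10) and set z = 10
Step 2: A = 6 / (10 + 1)
Step 3: A = 6 / 11
Step 4: A = 6/11

6/11


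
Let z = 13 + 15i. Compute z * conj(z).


Step 1: conj(z) = 13 - 15i
Step 2: z * conj(z) = 13^2 + 15^2
Step 3: = 169 + 225 = 394

394


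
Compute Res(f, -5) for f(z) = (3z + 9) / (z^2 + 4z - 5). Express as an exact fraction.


Step 1: Q(z) = z^2 + 4z - 5 = (z + 5)(z - 1)
Step 2: Q'(z) = 2z + 4
Step 3: Q'(-5) = -6, P(-5) = -6
Step 4: Res = P(-5)/Q'(-5) = -6/(-6) = 1

1


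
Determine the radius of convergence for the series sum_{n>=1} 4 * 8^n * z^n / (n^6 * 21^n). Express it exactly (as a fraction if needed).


Step 1: General term a_n = 4 * 8^n / (n^6 * 21^n)
Step 2: By the root test, |a_n|^(1/n) = 4^(1/n) * 8 / (n^(6/n) * 21) -> 8/21 as n -> infinity (since 4^(1/n) -> 1 and n^(6/n) -> 1)
Step 3: R = 1/lim|a_n|^(1/n) = 21/8

21/8


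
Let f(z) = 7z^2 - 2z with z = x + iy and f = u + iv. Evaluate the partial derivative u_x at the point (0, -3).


Step 1: f(z) = 7(x+iy)^2 - 2(x+iy) + 0
Step 2: u = 7(x^2 - y^2) - 2x + 0
Step 3: u_x = 14x - 2
Step 4: At (0, -3): u_x = 0 - 2 = -2

-2


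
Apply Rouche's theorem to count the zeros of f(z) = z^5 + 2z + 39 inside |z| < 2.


Step 1: On |z| = 2 the three terms have sizes |z^5| = 2^5 = 32, |2z| = 2*2 = 4, |39| = 39
Step 2: The dominant term is g(z) = 39; let h(z) = z^5 + 2z so f = g + h
Step 3: On |z| = 2: |g| = 39 and |h| <= 32 + 4 = 36
Step 4: Since 39 > 36, |h| < |g| on |z| = 2, so by Rouche f has the same number of zeros as g inside |z| < 2
Step 5: g(z) = 39 is a nonzero constant with no zeros inside |z| < 2. Answer = 0

0


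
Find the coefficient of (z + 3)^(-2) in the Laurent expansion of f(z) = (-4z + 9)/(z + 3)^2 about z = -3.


Step 1: Write the numerator in powers of (z + 3): -4z + 9 = -4(z + 3) + (-4*(-3) + 9) = -4(z + 3) + 21
Step 2: Divide by (z + 3)^2: f(z) = 21(z + 3)^(-2) - 4(z + 3)^(-1)
Step 3: This finite sum is the Laurent series of f about z = -3.
Step 4: Coefficient of (z + 3)^(-2) = -4*(-3) + 9 = 21

21


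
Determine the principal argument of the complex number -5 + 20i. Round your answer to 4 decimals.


Step 1: z = -5 + 20i
Step 2: arg(z) = atan2(20, -5)
Step 3: arg(z) = 1.8158

1.8158


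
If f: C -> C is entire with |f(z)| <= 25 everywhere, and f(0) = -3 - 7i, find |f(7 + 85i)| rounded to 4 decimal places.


Step 1: By Liouville's theorem, a bounded entire function is constant.
Step 2: f(z) = f(0) = -3 - 7i for all z.
Step 3: |f(w)| = |-3 - 7i| = sqrt(9 + 49)
Step 4: = 7.6158

7.6158


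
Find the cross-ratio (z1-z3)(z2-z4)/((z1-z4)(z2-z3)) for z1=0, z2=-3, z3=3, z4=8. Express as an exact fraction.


Step 1: (z1-z3)(z2-z4) = (-3) * (-11) = 33
Step 2: (z1-z4)(z2-z3) = (-8) * (-6) = 48
Step 3: Cross-ratio = 33/48 = 11/16

11/16


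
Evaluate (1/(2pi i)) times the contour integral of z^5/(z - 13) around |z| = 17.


Step 1: f(z) = z^5, a = 13 is inside |z| = 17
Step 2: By Cauchy integral formula: (1/(2pi*i)) * integral = f(a)
Step 3: f(13) = 13^5 = 371293

371293


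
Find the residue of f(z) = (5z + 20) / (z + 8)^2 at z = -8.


Step 1: Pole of order 2 at z = -8
Step 2: Res = lim d/dz [(z + 8)^2 * f(z)] as z -> -8
Step 3: (z + 8)^2 * f(z) = 5z + 20
Step 4: d/dz[5z + 20] = 5

5


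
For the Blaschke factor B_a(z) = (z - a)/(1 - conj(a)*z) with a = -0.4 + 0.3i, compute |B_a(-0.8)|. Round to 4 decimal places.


Step 1: Numerator z0 - a = -0.8 - (-0.4 + 0.3i) = -0.4 - 0.3i
Step 2: Denominator 1 - conj(a)*z0 = 1 - (-0.4 - 0.3i)*(-0.8) = 0.68 - 0.24i
Step 3: |z0 - a|^2 = (-0.4)^2 + (-0.3)^2 = 0.25; |1 - conj(a)*z0|^2 = 0.68^2 + (-0.24)^2 = 0.52
Step 4: |B_a(-0.8)| = sqrt(0.25 / 0.52) = sqrt(0.480769)
Step 5: = 0.6934

0.6934


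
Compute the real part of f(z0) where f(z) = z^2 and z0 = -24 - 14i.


Step 1: z0 = -24 - 14i
Step 2: z0^2 = (-24)^2 - (-14)^2 + 672i
Step 3: real part = 576 - 196 = 380

380


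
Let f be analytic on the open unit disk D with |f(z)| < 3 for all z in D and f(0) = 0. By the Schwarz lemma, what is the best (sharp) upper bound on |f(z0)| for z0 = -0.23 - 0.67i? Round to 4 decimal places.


Step 1: g = f/3 maps D -> D with g(0) = 0, so by the Schwarz lemma |g(z)| <= |z|, i.e. |f(z)| <= 3|z|; this is sharp (f(z) = 3z).
Step 2: |z0|^2 = (-0.23)^2 + (-0.67)^2 = 0.5018
Step 3: |z0| = sqrt(0.5018) = 0.708378
Step 4: Best bound = 3 * |z0| = 3 * 0.708378 = 2.1251

2.1251


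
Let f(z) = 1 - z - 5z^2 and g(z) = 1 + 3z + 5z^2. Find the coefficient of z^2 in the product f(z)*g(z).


Step 1: z^2 term in f*g comes from: (1)*(5z^2) + (-z)*(3z) + (-5z^2)*(1)
Step 2: = 5 - 3 - 5
Step 3: = -3

-3


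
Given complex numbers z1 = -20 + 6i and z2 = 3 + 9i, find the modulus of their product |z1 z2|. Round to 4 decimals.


Step 1: |z1| = sqrt((-20)^2 + 6^2) = sqrt(436)
Step 2: |z2| = sqrt(3^2 + 9^2) = sqrt(90)
Step 3: |z1*z2| = |z1|*|z2| = sqrt(436) * sqrt(90) = sqrt(436 * 90) = sqrt(39240)
Step 4: = 198.0909

198.0909


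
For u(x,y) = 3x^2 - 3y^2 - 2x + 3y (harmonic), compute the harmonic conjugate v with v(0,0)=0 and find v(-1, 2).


Step 1: v_x = -u_y = 6y - 3
Step 2: v_y = u_x = 6x - 2
Step 3: v = 6xy - 3x - 2y + C
Step 4: v(0,0) = 0 => C = 0
Step 5: v(-1, 2) = -13

-13


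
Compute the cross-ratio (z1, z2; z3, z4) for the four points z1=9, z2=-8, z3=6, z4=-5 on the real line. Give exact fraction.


Step 1: (z1-z3)(z2-z4) = 3 * (-3) = -9
Step 2: (z1-z4)(z2-z3) = 14 * (-14) = -196
Step 3: Cross-ratio = 9/196 = 9/196

9/196


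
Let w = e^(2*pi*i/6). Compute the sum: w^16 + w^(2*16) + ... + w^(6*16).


Step 1: The sum sum_{j=1}^{n} w^(k*j) equals n if n | k, else 0.
Step 2: Here n = 6, k = 16
Step 3: Does n divide k? 6 | 16 -> False
Step 4: Sum = 0

0


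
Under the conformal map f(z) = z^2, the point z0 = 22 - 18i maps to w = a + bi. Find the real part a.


Step 1: z0 = 22 - 18i
Step 2: z0^2 = 22^2 - (-18)^2 - 792i
Step 3: real part = 484 - 324 = 160

160


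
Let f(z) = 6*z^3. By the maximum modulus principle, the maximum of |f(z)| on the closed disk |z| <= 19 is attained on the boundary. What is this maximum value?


Step 1: On |z| = 19, |f(z)| = 6 * |z|^3 = 6 * 19^3
Step 2: By maximum modulus principle, maximum is on boundary.
Step 3: Maximum = 6 * 6859 = 41154

41154


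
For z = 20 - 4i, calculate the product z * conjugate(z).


Step 1: conj(z) = 20 + 4i
Step 2: z * conj(z) = 20^2 + (-4)^2
Step 3: = 400 + 16 = 416

416


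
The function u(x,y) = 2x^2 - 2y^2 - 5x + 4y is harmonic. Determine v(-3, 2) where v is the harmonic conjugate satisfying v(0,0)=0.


Step 1: v_x = -u_y = 4y - 4
Step 2: v_y = u_x = 4x - 5
Step 3: v = 4xy - 4x - 5y + C
Step 4: v(0,0) = 0 => C = 0
Step 5: v(-3, 2) = -22

-22


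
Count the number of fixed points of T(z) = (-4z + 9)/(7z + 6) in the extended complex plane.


Step 1: Fixed points satisfy T(z) = z
Step 2: 7z^2 + 10z - 9 = 0
Step 3: Discriminant = 10^2 - 4*7*(-9) = 352
Step 4: Number of fixed points = 2

2


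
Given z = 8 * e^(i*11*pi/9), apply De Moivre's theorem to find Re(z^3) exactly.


Step 1: By De Moivre's theorem, z^3 = 8^3 * e^(i*3*11*pi/9) = 512 * (cos(11*pi/3) + i*sin(11*pi/3))
Step 2: |z|^3 = 8^3 = 512
Step 3: Reduce the angle mod 2*pi: 11*pi/3 - 2*pi = 5*pi/3
Step 4: cos(5*pi/3) = 1/2
Step 5: Re(z^3) = 512 * 1/2 = 256

256


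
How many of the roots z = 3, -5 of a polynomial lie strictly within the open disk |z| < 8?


Step 1: Check each root:
  z = 3: |3| = 3 < 8
  z = -5: |-5| = 5 < 8
Step 2: Count = 2

2


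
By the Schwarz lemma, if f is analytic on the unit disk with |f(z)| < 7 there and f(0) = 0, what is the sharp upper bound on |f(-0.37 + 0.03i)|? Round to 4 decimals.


Step 1: g = f/7 maps D -> D with g(0) = 0, so by the Schwarz lemma |g(z)| <= |z|, i.e. |f(z)| <= 7|z|; this is sharp (f(z) = 7z).
Step 2: |z0|^2 = (-0.37)^2 + 0.03^2 = 0.1378
Step 3: |z0| = sqrt(0.1378) = 0.371214
Step 4: Best bound = 7 * |z0| = 7 * 0.371214 = 2.5985

2.5985
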